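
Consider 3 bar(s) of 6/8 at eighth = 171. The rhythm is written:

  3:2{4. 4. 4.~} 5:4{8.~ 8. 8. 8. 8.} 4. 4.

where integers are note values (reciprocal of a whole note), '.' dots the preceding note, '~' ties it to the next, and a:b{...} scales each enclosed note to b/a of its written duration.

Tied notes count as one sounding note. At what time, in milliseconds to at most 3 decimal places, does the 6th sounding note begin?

1. 0.0ms @ 0 + 701.754ms (2)
2. 701.754ms @ 2 + 701.754ms (2)
3. 1403.509ms @ 4 + 1543.86ms (22/5)
4. 2947.368ms @ 42/5 + 421.053ms (6/5)
5. 3368.421ms @ 48/5 + 421.053ms (6/5)
6. 3789.474ms @ 54/5 + 421.053ms (6/5)
7. 4210.526ms @ 12 + 1052.632ms (3)
8. 5263.158ms @ 15 + 1052.632ms (3)

note 6 onset = 54/5b = 3789.474ms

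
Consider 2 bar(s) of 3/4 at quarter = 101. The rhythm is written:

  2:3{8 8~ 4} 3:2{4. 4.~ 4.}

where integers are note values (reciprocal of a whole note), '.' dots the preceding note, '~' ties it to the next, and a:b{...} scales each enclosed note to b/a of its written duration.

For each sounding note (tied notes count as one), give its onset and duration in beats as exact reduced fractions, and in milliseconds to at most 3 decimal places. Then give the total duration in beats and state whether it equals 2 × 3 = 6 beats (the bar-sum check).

1) 0.0ms=0b +445.545ms=3/4b
2) 445.545ms=3/4b +1336.634ms=9/4b
3) 1782.178ms=3b +594.059ms=1b
4) 2376.238ms=4b +1188.119ms=2b
Σ=6b of 6 (101bpm 3/4) — PASS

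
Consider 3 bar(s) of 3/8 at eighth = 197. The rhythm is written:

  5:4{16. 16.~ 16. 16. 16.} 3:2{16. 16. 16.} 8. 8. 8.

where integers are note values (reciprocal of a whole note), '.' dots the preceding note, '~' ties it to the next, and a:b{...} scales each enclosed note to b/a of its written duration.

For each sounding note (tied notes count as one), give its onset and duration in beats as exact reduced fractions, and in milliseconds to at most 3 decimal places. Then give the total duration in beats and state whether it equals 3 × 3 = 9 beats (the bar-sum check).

1) 0.0ms=0b +182.741ms=3/5b
2) 182.741ms=3/5b +365.482ms=6/5b
3) 548.223ms=9/5b +182.741ms=3/5b
4) 730.964ms=12/5b +182.741ms=3/5b
5) 913.706ms=3b +152.284ms=1/2b
6) 1065.99ms=7/2b +152.284ms=1/2b
7) 1218.274ms=4b +152.284ms=1/2b
8) 1370.558ms=9/2b +456.853ms=3/2b
9) 1827.411ms=6b +456.853ms=3/2b
10) 2284.264ms=15/2b +456.853ms=3/2b
Σ=9b of 9 (197bpm 3/8) — PASS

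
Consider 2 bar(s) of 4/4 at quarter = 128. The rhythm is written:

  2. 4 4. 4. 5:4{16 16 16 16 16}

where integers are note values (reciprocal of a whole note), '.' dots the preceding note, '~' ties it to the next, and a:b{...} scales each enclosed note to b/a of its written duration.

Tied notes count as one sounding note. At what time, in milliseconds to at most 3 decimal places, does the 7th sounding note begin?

1. 0.0ms @ 0 + 1406.25ms (3)
2. 1406.25ms @ 3 + 468.75ms (1)
3. 1875.0ms @ 4 + 703.125ms (3/2)
4. 2578.125ms @ 11/2 + 703.125ms (3/2)
5. 3281.25ms @ 7 + 93.75ms (1/5)
6. 3375.0ms @ 36/5 + 93.75ms (1/5)
7. 3468.75ms @ 37/5 + 93.75ms (1/5)
8. 3562.5ms @ 38/5 + 93.75ms (1/5)
9. 3656.25ms @ 39/5 + 93.75ms (1/5)

note 7 onset = 37/5b = 3468.75ms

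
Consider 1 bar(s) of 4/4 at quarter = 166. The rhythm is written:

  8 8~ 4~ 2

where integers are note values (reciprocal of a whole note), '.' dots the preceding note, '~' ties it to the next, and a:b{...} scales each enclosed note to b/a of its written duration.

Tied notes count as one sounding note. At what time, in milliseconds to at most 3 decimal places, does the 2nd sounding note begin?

1. 0.0ms @ 0 + 180.723ms (1/2)
2. 180.723ms @ 1/2 + 1265.06ms (7/2)

note 2 onset = 1/2b = 180.723ms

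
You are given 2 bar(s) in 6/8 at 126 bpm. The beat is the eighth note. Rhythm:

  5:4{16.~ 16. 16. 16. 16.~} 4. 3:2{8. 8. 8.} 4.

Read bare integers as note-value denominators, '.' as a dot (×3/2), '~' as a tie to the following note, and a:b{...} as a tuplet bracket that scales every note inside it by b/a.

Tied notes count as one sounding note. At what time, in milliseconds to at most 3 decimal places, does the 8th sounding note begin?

1. 0.0ms @ 0 + 571.429ms (6/5)
2. 571.429ms @ 6/5 + 285.714ms (3/5)
3. 857.143ms @ 9/5 + 285.714ms (3/5)
4. 1142.857ms @ 12/5 + 1714.286ms (18/5)
5. 2857.143ms @ 6 + 476.19ms (1)
6. 3333.333ms @ 7 + 476.19ms (1)
7. 3809.524ms @ 8 + 476.19ms (1)
8. 4285.714ms @ 9 + 1428.571ms (3)

note 8 onset = 9b = 4285.714ms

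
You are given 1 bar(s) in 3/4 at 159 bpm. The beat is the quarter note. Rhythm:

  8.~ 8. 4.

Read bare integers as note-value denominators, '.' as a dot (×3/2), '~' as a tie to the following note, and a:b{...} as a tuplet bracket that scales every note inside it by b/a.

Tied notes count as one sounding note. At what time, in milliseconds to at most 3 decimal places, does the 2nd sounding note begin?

1. 0.0ms @ 0 + 566.038ms (3/2)
2. 566.038ms @ 3/2 + 566.038ms (3/2)

note 2 onset = 3/2b = 566.038ms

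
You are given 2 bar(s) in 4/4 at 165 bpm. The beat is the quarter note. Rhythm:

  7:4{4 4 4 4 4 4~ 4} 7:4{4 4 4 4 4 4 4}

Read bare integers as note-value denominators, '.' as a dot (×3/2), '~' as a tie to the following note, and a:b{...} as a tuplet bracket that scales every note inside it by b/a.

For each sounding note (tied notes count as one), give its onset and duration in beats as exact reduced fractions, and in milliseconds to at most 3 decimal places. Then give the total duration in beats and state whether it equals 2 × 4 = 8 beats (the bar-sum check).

1) 0.0ms=0b +207.792ms=4/7b
2) 207.792ms=4/7b +207.792ms=4/7b
3) 415.584ms=8/7b +207.792ms=4/7b
4) 623.377ms=12/7b +207.792ms=4/7b
5) 831.169ms=16/7b +207.792ms=4/7b
6) 1038.961ms=20/7b +415.584ms=8/7b
7) 1454.545ms=4b +207.792ms=4/7b
8) 1662.338ms=32/7b +207.792ms=4/7b
9) 1870.13ms=36/7b +207.792ms=4/7b
10) 2077.922ms=40/7b +207.792ms=4/7b
11) 2285.714ms=44/7b +207.792ms=4/7b
12) 2493.506ms=48/7b +207.792ms=4/7b
13) 2701.299ms=52/7b +207.792ms=4/7b
Σ=8b of 8 (165bpm 4/4) — PASS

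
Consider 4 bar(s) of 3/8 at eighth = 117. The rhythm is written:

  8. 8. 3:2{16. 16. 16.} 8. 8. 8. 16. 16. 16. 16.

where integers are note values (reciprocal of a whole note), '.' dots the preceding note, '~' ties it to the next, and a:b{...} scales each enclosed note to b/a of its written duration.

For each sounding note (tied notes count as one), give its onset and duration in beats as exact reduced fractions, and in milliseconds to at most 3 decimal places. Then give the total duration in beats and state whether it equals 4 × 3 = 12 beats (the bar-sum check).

1) 0.0ms=0b +769.231ms=3/2b
2) 769.231ms=3/2b +769.231ms=3/2b
3) 1538.462ms=3b +256.41ms=1/2b
4) 1794.872ms=7/2b +256.41ms=1/2b
5) 2051.282ms=4b +256.41ms=1/2b
6) 2307.692ms=9/2b +769.231ms=3/2b
7) 3076.923ms=6b +769.231ms=3/2b
8) 3846.154ms=15/2b +769.231ms=3/2b
9) 4615.385ms=9b +384.615ms=3/4b
10) 5000.0ms=39/4b +384.615ms=3/4b
11) 5384.615ms=21/2b +384.615ms=3/4b
12) 5769.231ms=45/4b +384.615ms=3/4b
Σ=12b of 12 (117bpm 3/8) — PASS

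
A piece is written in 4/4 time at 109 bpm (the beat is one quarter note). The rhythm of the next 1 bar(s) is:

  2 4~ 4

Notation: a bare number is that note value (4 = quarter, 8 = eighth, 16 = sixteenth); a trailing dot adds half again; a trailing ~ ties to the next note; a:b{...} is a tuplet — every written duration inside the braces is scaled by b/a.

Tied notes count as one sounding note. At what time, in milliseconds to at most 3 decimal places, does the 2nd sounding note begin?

1. 0.0ms @ 0 + 1100.917ms (2)
2. 1100.917ms @ 2 + 1100.917ms (2)

note 2 onset = 2b = 1100.917ms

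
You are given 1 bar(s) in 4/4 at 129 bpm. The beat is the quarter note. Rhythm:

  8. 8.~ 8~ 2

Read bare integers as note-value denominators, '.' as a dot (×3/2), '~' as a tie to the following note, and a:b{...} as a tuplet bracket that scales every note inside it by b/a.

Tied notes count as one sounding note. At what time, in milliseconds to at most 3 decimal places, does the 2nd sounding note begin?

1. 0.0ms @ 0 + 348.837ms (3/4)
2. 348.837ms @ 3/4 + 1511.628ms (13/4)

note 2 onset = 3/4b = 348.837ms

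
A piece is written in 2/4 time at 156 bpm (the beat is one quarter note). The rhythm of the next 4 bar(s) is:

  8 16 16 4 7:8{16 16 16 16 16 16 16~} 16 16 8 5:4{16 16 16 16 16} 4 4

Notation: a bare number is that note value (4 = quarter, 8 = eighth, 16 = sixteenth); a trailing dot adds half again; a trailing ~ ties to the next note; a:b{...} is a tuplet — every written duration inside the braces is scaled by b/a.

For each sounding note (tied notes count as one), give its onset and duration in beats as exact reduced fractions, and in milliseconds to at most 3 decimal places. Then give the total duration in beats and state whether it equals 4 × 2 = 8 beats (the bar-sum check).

1) 0.0ms=0b +192.308ms=1/2b
2) 192.308ms=1/2b +96.154ms=1/4b
3) 288.462ms=3/4b +96.154ms=1/4b
4) 384.615ms=1b +384.615ms=1b
5) 769.231ms=2b +109.89ms=2/7b
6) 879.121ms=16/7b +109.89ms=2/7b
7) 989.011ms=18/7b +109.89ms=2/7b
8) 1098.901ms=20/7b +109.89ms=2/7b
9) 1208.791ms=22/7b +109.89ms=2/7b
10) 1318.681ms=24/7b +109.89ms=2/7b
11) 1428.571ms=26/7b +206.044ms=15/28b
12) 1634.615ms=17/4b +96.154ms=1/4b
13) 1730.769ms=9/2b +192.308ms=1/2b
14) 1923.077ms=5b +76.923ms=1/5b
15) 2000.0ms=26/5b +76.923ms=1/5b
16) 2076.923ms=27/5b +76.923ms=1/5b
17) 2153.846ms=28/5b +76.923ms=1/5b
18) 2230.769ms=29/5b +76.923ms=1/5b
19) 2307.692ms=6b +384.615ms=1b
20) 2692.308ms=7b +384.615ms=1b
Σ=8b of 8 (156bpm 2/4) — PASS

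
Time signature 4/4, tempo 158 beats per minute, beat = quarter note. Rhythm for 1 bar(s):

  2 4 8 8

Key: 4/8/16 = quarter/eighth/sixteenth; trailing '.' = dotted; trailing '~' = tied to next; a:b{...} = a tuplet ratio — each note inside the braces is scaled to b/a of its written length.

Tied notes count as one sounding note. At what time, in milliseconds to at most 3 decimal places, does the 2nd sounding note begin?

note 2 onset = 2b = 759.494ms

1. 0.0ms @ 0 + 759.494ms (2)
2. 759.494ms @ 2 + 379.747ms (1)
3. 1139.241ms @ 3 + 189.873ms (1/2)
4. 1329.114ms @ 7/2 + 189.873ms (1/2)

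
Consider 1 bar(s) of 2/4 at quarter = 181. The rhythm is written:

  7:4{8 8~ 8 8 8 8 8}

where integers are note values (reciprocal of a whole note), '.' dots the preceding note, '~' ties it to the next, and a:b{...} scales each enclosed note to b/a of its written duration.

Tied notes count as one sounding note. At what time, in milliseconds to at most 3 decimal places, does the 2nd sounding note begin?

1. 0.0ms @ 0 + 94.712ms (2/7)
2. 94.712ms @ 2/7 + 189.424ms (4/7)
3. 284.136ms @ 6/7 + 94.712ms (2/7)
4. 378.848ms @ 8/7 + 94.712ms (2/7)
5. 473.56ms @ 10/7 + 94.712ms (2/7)
6. 568.272ms @ 12/7 + 94.712ms (2/7)

note 2 onset = 2/7b = 94.712ms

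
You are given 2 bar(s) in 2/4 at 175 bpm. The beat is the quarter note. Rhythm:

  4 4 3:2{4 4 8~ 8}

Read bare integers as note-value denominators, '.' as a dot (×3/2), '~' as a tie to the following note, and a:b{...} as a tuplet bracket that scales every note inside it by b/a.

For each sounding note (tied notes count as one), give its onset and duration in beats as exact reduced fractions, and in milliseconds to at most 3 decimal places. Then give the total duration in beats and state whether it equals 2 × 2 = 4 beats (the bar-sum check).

1) 0.0ms=0b +342.857ms=1b
2) 342.857ms=1b +342.857ms=1b
3) 685.714ms=2b +228.571ms=2/3b
4) 914.286ms=8/3b +228.571ms=2/3b
5) 1142.857ms=10/3b +228.571ms=2/3b
Σ=4b of 4 (175bpm 2/4) — PASS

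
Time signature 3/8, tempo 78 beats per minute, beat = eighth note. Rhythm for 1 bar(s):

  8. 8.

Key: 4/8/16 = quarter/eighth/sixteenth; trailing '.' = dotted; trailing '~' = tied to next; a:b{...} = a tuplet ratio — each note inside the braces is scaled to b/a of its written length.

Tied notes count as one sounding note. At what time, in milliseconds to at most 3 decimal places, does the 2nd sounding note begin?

1. 0.0ms @ 0 + 1153.846ms (3/2)
2. 1153.846ms @ 3/2 + 1153.846ms (3/2)

note 2 onset = 3/2b = 1153.846ms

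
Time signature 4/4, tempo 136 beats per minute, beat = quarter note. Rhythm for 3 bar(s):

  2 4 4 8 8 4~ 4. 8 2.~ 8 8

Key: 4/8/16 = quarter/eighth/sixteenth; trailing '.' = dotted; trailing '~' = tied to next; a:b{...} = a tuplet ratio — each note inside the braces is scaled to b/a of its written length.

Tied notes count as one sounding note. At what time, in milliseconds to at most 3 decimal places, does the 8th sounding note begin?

1. 0.0ms @ 0 + 882.353ms (2)
2. 882.353ms @ 2 + 441.176ms (1)
3. 1323.529ms @ 3 + 441.176ms (1)
4. 1764.706ms @ 4 + 220.588ms (1/2)
5. 1985.294ms @ 9/2 + 220.588ms (1/2)
6. 2205.882ms @ 5 + 1102.941ms (5/2)
7. 3308.824ms @ 15/2 + 220.588ms (1/2)
8. 3529.412ms @ 8 + 1544.118ms (7/2)
9. 5073.529ms @ 23/2 + 220.588ms (1/2)

note 8 onset = 8b = 3529.412ms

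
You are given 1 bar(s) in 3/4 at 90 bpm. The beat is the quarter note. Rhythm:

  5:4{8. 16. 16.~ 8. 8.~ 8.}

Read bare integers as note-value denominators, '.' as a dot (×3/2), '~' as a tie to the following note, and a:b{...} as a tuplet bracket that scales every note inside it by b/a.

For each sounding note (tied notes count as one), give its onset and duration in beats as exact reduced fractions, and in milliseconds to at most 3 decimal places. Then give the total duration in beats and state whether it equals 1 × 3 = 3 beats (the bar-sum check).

1) 0.0ms=0b +400.0ms=3/5b
2) 400.0ms=3/5b +200.0ms=3/10b
3) 600.0ms=9/10b +600.0ms=9/10b
4) 1200.0ms=9/5b +800.0ms=6/5b
Σ=3b of 3 (90bpm 3/4) — PASS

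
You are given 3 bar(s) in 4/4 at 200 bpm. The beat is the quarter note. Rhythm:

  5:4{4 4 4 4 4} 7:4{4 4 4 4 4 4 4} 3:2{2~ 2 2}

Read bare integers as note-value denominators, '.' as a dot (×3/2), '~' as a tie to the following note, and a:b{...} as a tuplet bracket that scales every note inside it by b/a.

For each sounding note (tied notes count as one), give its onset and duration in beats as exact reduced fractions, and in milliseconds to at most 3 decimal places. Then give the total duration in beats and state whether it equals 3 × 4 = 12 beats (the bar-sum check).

1) 0.0ms=0b +240.0ms=4/5b
2) 240.0ms=4/5b +240.0ms=4/5b
3) 480.0ms=8/5b +240.0ms=4/5b
4) 720.0ms=12/5b +240.0ms=4/5b
5) 960.0ms=16/5b +240.0ms=4/5b
6) 1200.0ms=4b +171.429ms=4/7b
7) 1371.429ms=32/7b +171.429ms=4/7b
8) 1542.857ms=36/7b +171.429ms=4/7b
9) 1714.286ms=40/7b +171.429ms=4/7b
10) 1885.714ms=44/7b +171.429ms=4/7b
11) 2057.143ms=48/7b +171.429ms=4/7b
12) 2228.571ms=52/7b +171.429ms=4/7b
13) 2400.0ms=8b +800.0ms=8/3b
14) 3200.0ms=32/3b +400.0ms=4/3b
Σ=12b of 12 (200bpm 4/4) — PASS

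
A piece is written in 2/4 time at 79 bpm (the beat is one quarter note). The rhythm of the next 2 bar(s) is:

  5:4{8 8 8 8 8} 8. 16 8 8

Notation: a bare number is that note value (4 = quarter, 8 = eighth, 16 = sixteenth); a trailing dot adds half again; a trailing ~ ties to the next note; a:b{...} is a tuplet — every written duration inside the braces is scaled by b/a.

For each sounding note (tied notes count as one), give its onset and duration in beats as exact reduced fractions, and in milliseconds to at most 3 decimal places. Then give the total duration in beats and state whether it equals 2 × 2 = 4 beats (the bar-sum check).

1) 0.0ms=0b +303.797ms=2/5b
2) 303.797ms=2/5b +303.797ms=2/5b
3) 607.595ms=4/5b +303.797ms=2/5b
4) 911.392ms=6/5b +303.797ms=2/5b
5) 1215.19ms=8/5b +303.797ms=2/5b
6) 1518.987ms=2b +569.62ms=3/4b
7) 2088.608ms=11/4b +189.873ms=1/4b
8) 2278.481ms=3b +379.747ms=1/2b
9) 2658.228ms=7/2b +379.747ms=1/2b
Σ=4b of 4 (79bpm 2/4) — PASS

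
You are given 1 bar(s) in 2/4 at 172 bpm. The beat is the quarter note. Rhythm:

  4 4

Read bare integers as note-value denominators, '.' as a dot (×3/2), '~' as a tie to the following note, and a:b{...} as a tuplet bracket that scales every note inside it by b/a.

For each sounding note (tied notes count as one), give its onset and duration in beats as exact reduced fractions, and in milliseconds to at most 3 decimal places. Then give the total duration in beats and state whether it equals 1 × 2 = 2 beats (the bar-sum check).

1) 0.0ms=0b +348.837ms=1b
2) 348.837ms=1b +348.837ms=1b
Σ=2b of 2 (172bpm 2/4) — PASS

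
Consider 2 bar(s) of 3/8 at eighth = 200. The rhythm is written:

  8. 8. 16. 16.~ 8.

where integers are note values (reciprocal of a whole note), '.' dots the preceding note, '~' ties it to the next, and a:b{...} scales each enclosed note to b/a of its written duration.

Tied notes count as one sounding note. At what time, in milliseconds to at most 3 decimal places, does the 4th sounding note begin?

1. 0.0ms @ 0 + 450.0ms (3/2)
2. 450.0ms @ 3/2 + 450.0ms (3/2)
3. 900.0ms @ 3 + 225.0ms (3/4)
4. 1125.0ms @ 15/4 + 675.0ms (9/4)

note 4 onset = 15/4b = 1125.0ms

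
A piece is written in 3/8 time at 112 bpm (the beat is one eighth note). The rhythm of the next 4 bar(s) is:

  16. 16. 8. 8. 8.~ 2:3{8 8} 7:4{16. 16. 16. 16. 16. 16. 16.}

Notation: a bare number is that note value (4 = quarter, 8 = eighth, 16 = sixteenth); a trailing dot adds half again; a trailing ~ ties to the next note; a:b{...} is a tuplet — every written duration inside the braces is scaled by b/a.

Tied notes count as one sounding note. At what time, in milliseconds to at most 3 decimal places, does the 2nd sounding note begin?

1. 0.0ms @ 0 + 401.786ms (3/4)
2. 401.786ms @ 3/4 + 401.786ms (3/4)
3. 803.571ms @ 3/2 + 803.571ms (3/2)
4. 1607.143ms @ 3 + 803.571ms (3/2)
5. 2410.714ms @ 9/2 + 1607.143ms (3)
6. 4017.857ms @ 15/2 + 803.571ms (3/2)
7. 4821.429ms @ 9 + 229.592ms (3/7)
8. 5051.02ms @ 66/7 + 229.592ms (3/7)
9. 5280.612ms @ 69/7 + 229.592ms (3/7)
10. 5510.204ms @ 72/7 + 229.592ms (3/7)
11. 5739.796ms @ 75/7 + 229.592ms (3/7)
12. 5969.388ms @ 78/7 + 229.592ms (3/7)
13. 6198.98ms @ 81/7 + 229.592ms (3/7)

note 2 onset = 3/4b = 401.786ms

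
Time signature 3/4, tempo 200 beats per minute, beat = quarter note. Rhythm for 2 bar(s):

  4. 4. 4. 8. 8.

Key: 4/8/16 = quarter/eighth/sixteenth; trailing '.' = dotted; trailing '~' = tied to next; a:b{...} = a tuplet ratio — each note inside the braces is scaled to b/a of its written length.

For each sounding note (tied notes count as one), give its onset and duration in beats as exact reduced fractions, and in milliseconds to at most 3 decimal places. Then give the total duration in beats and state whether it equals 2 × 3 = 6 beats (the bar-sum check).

1) 0.0ms=0b +450.0ms=3/2b
2) 450.0ms=3/2b +450.0ms=3/2b
3) 900.0ms=3b +450.0ms=3/2b
4) 1350.0ms=9/2b +225.0ms=3/4b
5) 1575.0ms=21/4b +225.0ms=3/4b
Σ=6b of 6 (200bpm 3/4) — PASS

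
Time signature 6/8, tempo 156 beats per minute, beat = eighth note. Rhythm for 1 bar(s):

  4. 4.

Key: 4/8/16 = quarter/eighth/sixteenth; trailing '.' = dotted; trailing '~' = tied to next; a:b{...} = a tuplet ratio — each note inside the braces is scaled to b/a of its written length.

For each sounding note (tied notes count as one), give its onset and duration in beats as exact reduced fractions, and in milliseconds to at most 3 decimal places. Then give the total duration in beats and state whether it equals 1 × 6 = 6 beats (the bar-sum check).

1) 0.0ms=0b +1153.846ms=3b
2) 1153.846ms=3b +1153.846ms=3b
Σ=6b of 6 (156bpm 6/8) — PASS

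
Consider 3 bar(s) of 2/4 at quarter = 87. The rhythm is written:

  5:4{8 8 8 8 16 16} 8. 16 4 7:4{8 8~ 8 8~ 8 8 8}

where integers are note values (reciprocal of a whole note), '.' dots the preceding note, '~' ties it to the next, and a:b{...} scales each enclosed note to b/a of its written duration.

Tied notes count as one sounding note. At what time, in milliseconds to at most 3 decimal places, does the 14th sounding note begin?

1. 0.0ms @ 0 + 275.862ms (2/5)
2. 275.862ms @ 2/5 + 275.862ms (2/5)
3. 551.724ms @ 4/5 + 275.862ms (2/5)
4. 827.586ms @ 6/5 + 275.862ms (2/5)
5. 1103.448ms @ 8/5 + 137.931ms (1/5)
6. 1241.379ms @ 9/5 + 137.931ms (1/5)
7. 1379.31ms @ 2 + 517.241ms (3/4)
8. 1896.552ms @ 11/4 + 172.414ms (1/4)
9. 2068.966ms @ 3 + 689.655ms (1)
10. 2758.621ms @ 4 + 197.044ms (2/7)
11. 2955.665ms @ 30/7 + 394.089ms (4/7)
12. 3349.754ms @ 34/7 + 394.089ms (4/7)
13. 3743.842ms @ 38/7 + 197.044ms (2/7)
14. 3940.887ms @ 40/7 + 197.044ms (2/7)

note 14 onset = 40/7b = 3940.887ms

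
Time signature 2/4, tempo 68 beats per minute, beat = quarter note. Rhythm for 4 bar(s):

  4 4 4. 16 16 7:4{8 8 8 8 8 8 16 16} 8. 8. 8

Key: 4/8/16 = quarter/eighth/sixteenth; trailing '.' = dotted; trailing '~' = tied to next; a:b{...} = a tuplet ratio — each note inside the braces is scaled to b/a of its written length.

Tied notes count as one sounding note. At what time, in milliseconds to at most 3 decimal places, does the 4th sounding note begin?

1. 0.0ms @ 0 + 882.353ms (1)
2. 882.353ms @ 1 + 882.353ms (1)
3. 1764.706ms @ 2 + 1323.529ms (3/2)
4. 3088.235ms @ 7/2 + 220.588ms (1/4)
5. 3308.824ms @ 15/4 + 220.588ms (1/4)
6. 3529.412ms @ 4 + 252.101ms (2/7)
7. 3781.513ms @ 30/7 + 252.101ms (2/7)
8. 4033.613ms @ 32/7 + 252.101ms (2/7)
9. 4285.714ms @ 34/7 + 252.101ms (2/7)
10. 4537.815ms @ 36/7 + 252.101ms (2/7)
11. 4789.916ms @ 38/7 + 252.101ms (2/7)
12. 5042.017ms @ 40/7 + 126.05ms (1/7)
13. 5168.067ms @ 41/7 + 126.05ms (1/7)
14. 5294.118ms @ 6 + 661.765ms (3/4)
15. 5955.882ms @ 27/4 + 661.765ms (3/4)
16. 6617.647ms @ 15/2 + 441.176ms (1/2)

note 4 onset = 7/2b = 3088.235ms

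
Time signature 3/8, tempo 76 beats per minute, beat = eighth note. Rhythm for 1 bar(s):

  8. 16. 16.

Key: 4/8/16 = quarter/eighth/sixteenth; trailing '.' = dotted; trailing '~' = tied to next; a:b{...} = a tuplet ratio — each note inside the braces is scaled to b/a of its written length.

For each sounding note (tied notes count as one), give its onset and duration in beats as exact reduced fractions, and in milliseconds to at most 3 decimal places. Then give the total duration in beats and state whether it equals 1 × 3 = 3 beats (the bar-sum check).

1) 0.0ms=0b +1184.211ms=3/2b
2) 1184.211ms=3/2b +592.105ms=3/4b
3) 1776.316ms=9/4b +592.105ms=3/4b
Σ=3b of 3 (76bpm 3/8) — PASS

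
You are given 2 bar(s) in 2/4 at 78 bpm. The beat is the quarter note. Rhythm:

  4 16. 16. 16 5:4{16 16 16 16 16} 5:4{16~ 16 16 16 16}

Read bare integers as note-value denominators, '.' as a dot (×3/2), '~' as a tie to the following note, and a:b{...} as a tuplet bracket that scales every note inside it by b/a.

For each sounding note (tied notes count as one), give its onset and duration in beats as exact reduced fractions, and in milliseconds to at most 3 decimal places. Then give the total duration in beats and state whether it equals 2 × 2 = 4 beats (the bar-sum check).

1) 0.0ms=0b +769.231ms=1b
2) 769.231ms=1b +288.462ms=3/8b
3) 1057.692ms=11/8b +288.462ms=3/8b
4) 1346.154ms=7/4b +192.308ms=1/4b
5) 1538.462ms=2b +153.846ms=1/5b
6) 1692.308ms=11/5b +153.846ms=1/5b
7) 1846.154ms=12/5b +153.846ms=1/5b
8) 2000.0ms=13/5b +153.846ms=1/5b
9) 2153.846ms=14/5b +153.846ms=1/5b
10) 2307.692ms=3b +307.692ms=2/5b
11) 2615.385ms=17/5b +153.846ms=1/5b
12) 2769.231ms=18/5b +153.846ms=1/5b
13) 2923.077ms=19/5b +153.846ms=1/5b
Σ=4b of 4 (78bpm 2/4) — PASS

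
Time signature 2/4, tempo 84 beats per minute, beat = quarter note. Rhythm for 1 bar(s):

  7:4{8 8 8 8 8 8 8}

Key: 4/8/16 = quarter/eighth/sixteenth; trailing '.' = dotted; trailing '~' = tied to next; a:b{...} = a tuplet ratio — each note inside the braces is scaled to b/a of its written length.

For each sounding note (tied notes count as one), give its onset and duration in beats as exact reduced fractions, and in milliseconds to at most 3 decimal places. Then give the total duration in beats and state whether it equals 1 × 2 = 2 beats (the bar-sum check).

1) 0.0ms=0b +204.082ms=2/7b
2) 204.082ms=2/7b +204.082ms=2/7b
3) 408.163ms=4/7b +204.082ms=2/7b
4) 612.245ms=6/7b +204.082ms=2/7b
5) 816.327ms=8/7b +204.082ms=2/7b
6) 1020.408ms=10/7b +204.082ms=2/7b
7) 1224.49ms=12/7b +204.082ms=2/7b
Σ=2b of 2 (84bpm 2/4) — PASS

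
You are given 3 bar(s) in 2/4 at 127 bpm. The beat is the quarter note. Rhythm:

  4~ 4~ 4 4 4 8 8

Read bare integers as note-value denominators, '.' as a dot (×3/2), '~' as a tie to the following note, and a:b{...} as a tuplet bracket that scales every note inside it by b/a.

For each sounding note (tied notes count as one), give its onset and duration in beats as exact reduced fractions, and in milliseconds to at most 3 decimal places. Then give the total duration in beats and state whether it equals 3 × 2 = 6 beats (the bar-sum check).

1) 0.0ms=0b +1417.323ms=3b
2) 1417.323ms=3b +472.441ms=1b
3) 1889.764ms=4b +472.441ms=1b
4) 2362.205ms=5b +236.22ms=1/2b
5) 2598.425ms=11/2b +236.22ms=1/2b
Σ=6b of 6 (127bpm 2/4) — PASS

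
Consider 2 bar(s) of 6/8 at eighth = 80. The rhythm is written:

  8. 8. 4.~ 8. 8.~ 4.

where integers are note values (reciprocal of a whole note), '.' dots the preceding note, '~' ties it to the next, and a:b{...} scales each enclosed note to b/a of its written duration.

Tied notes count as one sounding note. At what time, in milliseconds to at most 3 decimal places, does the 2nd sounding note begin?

1. 0.0ms @ 0 + 1125.0ms (3/2)
2. 1125.0ms @ 3/2 + 1125.0ms (3/2)
3. 2250.0ms @ 3 + 3375.0ms (9/2)
4. 5625.0ms @ 15/2 + 3375.0ms (9/2)

note 2 onset = 3/2b = 1125.0ms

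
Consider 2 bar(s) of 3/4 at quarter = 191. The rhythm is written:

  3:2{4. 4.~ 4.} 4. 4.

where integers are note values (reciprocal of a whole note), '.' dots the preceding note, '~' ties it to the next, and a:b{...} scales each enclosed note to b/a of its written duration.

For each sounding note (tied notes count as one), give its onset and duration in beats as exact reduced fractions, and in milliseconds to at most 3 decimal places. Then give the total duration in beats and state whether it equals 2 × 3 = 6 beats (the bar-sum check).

1) 0.0ms=0b +314.136ms=1b
2) 314.136ms=1b +628.272ms=2b
3) 942.408ms=3b +471.204ms=3/2b
4) 1413.613ms=9/2b +471.204ms=3/2b
Σ=6b of 6 (191bpm 3/4) — PASS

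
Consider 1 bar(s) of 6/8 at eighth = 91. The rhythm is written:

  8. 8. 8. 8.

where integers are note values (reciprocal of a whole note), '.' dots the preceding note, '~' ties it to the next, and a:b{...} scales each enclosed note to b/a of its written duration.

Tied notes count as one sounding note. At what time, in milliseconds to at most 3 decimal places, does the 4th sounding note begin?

1. 0.0ms @ 0 + 989.011ms (3/2)
2. 989.011ms @ 3/2 + 989.011ms (3/2)
3. 1978.022ms @ 3 + 989.011ms (3/2)
4. 2967.033ms @ 9/2 + 989.011ms (3/2)

note 4 onset = 9/2b = 2967.033ms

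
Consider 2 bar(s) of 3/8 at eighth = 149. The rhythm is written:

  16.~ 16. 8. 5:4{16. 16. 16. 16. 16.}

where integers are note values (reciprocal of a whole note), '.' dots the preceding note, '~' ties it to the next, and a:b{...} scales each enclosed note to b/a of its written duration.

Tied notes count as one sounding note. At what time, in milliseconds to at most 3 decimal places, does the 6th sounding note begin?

1. 0.0ms @ 0 + 604.027ms (3/2)
2. 604.027ms @ 3/2 + 604.027ms (3/2)
3. 1208.054ms @ 3 + 241.611ms (3/5)
4. 1449.664ms @ 18/5 + 241.611ms (3/5)
5. 1691.275ms @ 21/5 + 241.611ms (3/5)
6. 1932.886ms @ 24/5 + 241.611ms (3/5)
7. 2174.497ms @ 27/5 + 241.611ms (3/5)

note 6 onset = 24/5b = 1932.886ms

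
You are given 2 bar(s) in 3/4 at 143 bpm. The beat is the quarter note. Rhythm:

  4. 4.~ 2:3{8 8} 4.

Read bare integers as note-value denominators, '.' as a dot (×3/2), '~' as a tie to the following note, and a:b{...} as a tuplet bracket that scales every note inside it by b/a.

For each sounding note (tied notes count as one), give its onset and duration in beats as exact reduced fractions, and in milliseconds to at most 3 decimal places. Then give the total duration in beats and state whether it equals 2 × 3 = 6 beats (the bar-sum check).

1) 0.0ms=0b +629.371ms=3/2b
2) 629.371ms=3/2b +944.056ms=9/4b
3) 1573.427ms=15/4b +314.685ms=3/4b
4) 1888.112ms=9/2b +629.371ms=3/2b
Σ=6b of 6 (143bpm 3/4) — PASS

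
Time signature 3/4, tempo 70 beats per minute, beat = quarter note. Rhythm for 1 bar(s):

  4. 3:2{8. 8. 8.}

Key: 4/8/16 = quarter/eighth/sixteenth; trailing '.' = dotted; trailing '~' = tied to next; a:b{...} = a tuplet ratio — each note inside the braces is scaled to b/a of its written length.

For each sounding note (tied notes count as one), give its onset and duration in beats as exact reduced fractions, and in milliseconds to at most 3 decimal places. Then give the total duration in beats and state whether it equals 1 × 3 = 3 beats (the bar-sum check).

1) 0.0ms=0b +1285.714ms=3/2b
2) 1285.714ms=3/2b +428.571ms=1/2b
3) 1714.286ms=2b +428.571ms=1/2b
4) 2142.857ms=5/2b +428.571ms=1/2b
Σ=3b of 3 (70bpm 3/4) — PASS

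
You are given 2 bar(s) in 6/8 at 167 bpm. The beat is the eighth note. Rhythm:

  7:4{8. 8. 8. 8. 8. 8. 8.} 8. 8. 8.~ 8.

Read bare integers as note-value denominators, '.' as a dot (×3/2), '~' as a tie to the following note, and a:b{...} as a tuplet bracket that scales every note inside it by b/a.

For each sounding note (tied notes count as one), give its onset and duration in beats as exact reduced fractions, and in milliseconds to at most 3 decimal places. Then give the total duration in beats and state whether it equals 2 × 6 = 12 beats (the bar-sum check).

1) 0.0ms=0b +307.956ms=6/7b
2) 307.956ms=6/7b +307.956ms=6/7b
3) 615.911ms=12/7b +307.956ms=6/7b
4) 923.867ms=18/7b +307.956ms=6/7b
5) 1231.822ms=24/7b +307.956ms=6/7b
6) 1539.778ms=30/7b +307.956ms=6/7b
7) 1847.733ms=36/7b +307.956ms=6/7b
8) 2155.689ms=6b +538.922ms=3/2b
9) 2694.611ms=15/2b +538.922ms=3/2b
10) 3233.533ms=9b +1077.844ms=3b
Σ=12b of 12 (167bpm 6/8) — PASS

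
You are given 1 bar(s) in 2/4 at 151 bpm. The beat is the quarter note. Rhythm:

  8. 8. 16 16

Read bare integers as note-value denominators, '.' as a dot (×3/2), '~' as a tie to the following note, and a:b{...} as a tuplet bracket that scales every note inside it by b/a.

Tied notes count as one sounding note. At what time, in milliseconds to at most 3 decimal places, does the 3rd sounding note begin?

note 3 onset = 3/2b = 596.026ms

1. 0.0ms @ 0 + 298.013ms (3/4)
2. 298.013ms @ 3/4 + 298.013ms (3/4)
3. 596.026ms @ 3/2 + 99.338ms (1/4)
4. 695.364ms @ 7/4 + 99.338ms (1/4)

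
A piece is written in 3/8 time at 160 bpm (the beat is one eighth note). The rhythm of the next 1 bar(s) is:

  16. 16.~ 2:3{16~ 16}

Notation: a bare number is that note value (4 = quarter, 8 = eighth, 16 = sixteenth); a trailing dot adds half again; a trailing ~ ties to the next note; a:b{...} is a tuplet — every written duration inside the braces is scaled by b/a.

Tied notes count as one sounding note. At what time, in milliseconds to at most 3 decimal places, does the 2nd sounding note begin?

note 2 onset = 3/4b = 281.25ms

1. 0.0ms @ 0 + 281.25ms (3/4)
2. 281.25ms @ 3/4 + 843.75ms (9/4)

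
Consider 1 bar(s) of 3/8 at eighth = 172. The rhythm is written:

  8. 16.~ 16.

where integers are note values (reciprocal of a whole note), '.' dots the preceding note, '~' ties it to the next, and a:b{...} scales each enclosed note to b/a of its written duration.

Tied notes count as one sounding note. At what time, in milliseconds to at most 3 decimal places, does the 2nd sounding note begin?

note 2 onset = 3/2b = 523.256ms

1. 0.0ms @ 0 + 523.256ms (3/2)
2. 523.256ms @ 3/2 + 523.256ms (3/2)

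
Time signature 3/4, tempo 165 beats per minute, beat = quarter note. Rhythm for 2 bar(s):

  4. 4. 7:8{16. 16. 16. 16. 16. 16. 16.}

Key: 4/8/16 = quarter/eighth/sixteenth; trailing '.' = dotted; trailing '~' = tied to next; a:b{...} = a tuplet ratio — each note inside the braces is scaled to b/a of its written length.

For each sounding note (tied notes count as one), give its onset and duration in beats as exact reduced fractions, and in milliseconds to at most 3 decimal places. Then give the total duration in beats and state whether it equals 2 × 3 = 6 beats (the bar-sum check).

1) 0.0ms=0b +545.455ms=3/2b
2) 545.455ms=3/2b +545.455ms=3/2b
3) 1090.909ms=3b +155.844ms=3/7b
4) 1246.753ms=24/7b +155.844ms=3/7b
5) 1402.597ms=27/7b +155.844ms=3/7b
6) 1558.442ms=30/7b +155.844ms=3/7b
7) 1714.286ms=33/7b +155.844ms=3/7b
8) 1870.13ms=36/7b +155.844ms=3/7b
9) 2025.974ms=39/7b +155.844ms=3/7b
Σ=6b of 6 (165bpm 3/4) — PASS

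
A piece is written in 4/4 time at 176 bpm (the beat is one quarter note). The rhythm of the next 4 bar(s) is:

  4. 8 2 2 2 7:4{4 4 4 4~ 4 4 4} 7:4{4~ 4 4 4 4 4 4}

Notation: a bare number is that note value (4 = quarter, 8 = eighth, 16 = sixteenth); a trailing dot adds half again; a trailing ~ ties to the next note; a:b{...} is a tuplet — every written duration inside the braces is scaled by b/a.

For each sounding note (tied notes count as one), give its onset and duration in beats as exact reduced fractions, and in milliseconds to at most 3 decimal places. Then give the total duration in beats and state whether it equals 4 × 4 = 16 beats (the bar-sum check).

1) 0.0ms=0b +511.364ms=3/2b
2) 511.364ms=3/2b +170.455ms=1/2b
3) 681.818ms=2b +681.818ms=2b
4) 1363.636ms=4b +681.818ms=2b
5) 2045.455ms=6b +681.818ms=2b
6) 2727.273ms=8b +194.805ms=4/7b
7) 2922.078ms=60/7b +194.805ms=4/7b
8) 3116.883ms=64/7b +194.805ms=4/7b
9) 3311.688ms=68/7b +389.61ms=8/7b
10) 3701.299ms=76/7b +194.805ms=4/7b
11) 3896.104ms=80/7b +194.805ms=4/7b
12) 4090.909ms=12b +389.61ms=8/7b
13) 4480.519ms=92/7b +194.805ms=4/7b
14) 4675.325ms=96/7b +194.805ms=4/7b
15) 4870.13ms=100/7b +194.805ms=4/7b
16) 5064.935ms=104/7b +194.805ms=4/7b
17) 5259.74ms=108/7b +194.805ms=4/7b
Σ=16b of 16 (176bpm 4/4) — PASS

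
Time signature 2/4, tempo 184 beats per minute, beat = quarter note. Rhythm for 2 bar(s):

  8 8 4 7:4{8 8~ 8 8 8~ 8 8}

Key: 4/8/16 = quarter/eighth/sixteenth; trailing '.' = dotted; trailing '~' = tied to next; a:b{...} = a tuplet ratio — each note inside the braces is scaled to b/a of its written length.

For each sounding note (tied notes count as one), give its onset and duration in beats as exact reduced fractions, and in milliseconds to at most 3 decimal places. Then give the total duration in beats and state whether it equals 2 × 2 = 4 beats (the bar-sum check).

1) 0.0ms=0b +163.043ms=1/2b
2) 163.043ms=1/2b +163.043ms=1/2b
3) 326.087ms=1b +326.087ms=1b
4) 652.174ms=2b +93.168ms=2/7b
5) 745.342ms=16/7b +186.335ms=4/7b
6) 931.677ms=20/7b +93.168ms=2/7b
7) 1024.845ms=22/7b +186.335ms=4/7b
8) 1211.18ms=26/7b +93.168ms=2/7b
Σ=4b of 4 (184bpm 2/4) — PASS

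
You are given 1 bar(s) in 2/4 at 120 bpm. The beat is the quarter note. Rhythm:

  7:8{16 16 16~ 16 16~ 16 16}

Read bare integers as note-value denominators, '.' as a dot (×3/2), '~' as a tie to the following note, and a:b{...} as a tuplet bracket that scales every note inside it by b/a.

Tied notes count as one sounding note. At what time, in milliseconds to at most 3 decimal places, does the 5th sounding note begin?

note 5 onset = 12/7b = 857.143ms

1. 0.0ms @ 0 + 142.857ms (2/7)
2. 142.857ms @ 2/7 + 142.857ms (2/7)
3. 285.714ms @ 4/7 + 285.714ms (4/7)
4. 571.429ms @ 8/7 + 285.714ms (4/7)
5. 857.143ms @ 12/7 + 142.857ms (2/7)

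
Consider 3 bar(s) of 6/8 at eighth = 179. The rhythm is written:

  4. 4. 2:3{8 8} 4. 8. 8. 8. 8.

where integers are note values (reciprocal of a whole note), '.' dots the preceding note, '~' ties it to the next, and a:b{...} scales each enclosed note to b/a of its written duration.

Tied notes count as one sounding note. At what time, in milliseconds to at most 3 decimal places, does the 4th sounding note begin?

1. 0.0ms @ 0 + 1005.587ms (3)
2. 1005.587ms @ 3 + 1005.587ms (3)
3. 2011.173ms @ 6 + 502.793ms (3/2)
4. 2513.966ms @ 15/2 + 502.793ms (3/2)
5. 3016.76ms @ 9 + 1005.587ms (3)
6. 4022.346ms @ 12 + 502.793ms (3/2)
7. 4525.14ms @ 27/2 + 502.793ms (3/2)
8. 5027.933ms @ 15 + 502.793ms (3/2)
9. 5530.726ms @ 33/2 + 502.793ms (3/2)

note 4 onset = 15/2b = 2513.966ms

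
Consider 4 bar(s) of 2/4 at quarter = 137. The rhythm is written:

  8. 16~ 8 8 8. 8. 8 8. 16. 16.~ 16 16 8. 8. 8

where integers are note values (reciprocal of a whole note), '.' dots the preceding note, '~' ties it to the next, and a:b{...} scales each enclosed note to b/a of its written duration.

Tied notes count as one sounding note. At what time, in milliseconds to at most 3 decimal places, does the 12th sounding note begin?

1. 0.0ms @ 0 + 328.467ms (3/4)
2. 328.467ms @ 3/4 + 328.467ms (3/4)
3. 656.934ms @ 3/2 + 218.978ms (1/2)
4. 875.912ms @ 2 + 328.467ms (3/4)
5. 1204.38ms @ 11/4 + 328.467ms (3/4)
6. 1532.847ms @ 7/2 + 218.978ms (1/2)
7. 1751.825ms @ 4 + 328.467ms (3/4)
8. 2080.292ms @ 19/4 + 164.234ms (3/8)
9. 2244.526ms @ 41/8 + 273.723ms (5/8)
10. 2518.248ms @ 23/4 + 109.489ms (1/4)
11. 2627.737ms @ 6 + 328.467ms (3/4)
12. 2956.204ms @ 27/4 + 328.467ms (3/4)
13. 3284.672ms @ 15/2 + 218.978ms (1/2)

note 12 onset = 27/4b = 2956.204ms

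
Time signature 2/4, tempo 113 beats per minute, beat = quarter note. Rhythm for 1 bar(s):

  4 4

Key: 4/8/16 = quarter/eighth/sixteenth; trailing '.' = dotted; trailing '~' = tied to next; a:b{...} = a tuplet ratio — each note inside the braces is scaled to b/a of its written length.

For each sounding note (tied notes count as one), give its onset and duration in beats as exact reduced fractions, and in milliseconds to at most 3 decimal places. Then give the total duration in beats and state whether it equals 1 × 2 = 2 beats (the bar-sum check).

1) 0.0ms=0b +530.973ms=1b
2) 530.973ms=1b +530.973ms=1b
Σ=2b of 2 (113bpm 2/4) — PASS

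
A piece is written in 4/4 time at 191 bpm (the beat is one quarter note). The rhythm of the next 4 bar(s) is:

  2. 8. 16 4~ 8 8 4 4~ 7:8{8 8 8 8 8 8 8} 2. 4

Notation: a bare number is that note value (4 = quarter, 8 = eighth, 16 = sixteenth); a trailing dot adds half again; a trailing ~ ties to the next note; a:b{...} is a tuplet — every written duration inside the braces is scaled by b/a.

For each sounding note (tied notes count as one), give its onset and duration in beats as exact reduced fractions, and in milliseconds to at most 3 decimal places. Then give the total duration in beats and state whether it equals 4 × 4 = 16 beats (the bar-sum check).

1) 0.0ms=0b +942.408ms=3b
2) 942.408ms=3b +235.602ms=3/4b
3) 1178.01ms=15/4b +78.534ms=1/4b
4) 1256.545ms=4b +471.204ms=3/2b
5) 1727.749ms=11/2b +157.068ms=1/2b
6) 1884.817ms=6b +314.136ms=1b
7) 2198.953ms=7b +493.642ms=11/7b
8) 2692.595ms=60/7b +179.506ms=4/7b
9) 2872.102ms=64/7b +179.506ms=4/7b
10) 3051.608ms=68/7b +179.506ms=4/7b
11) 3231.114ms=72/7b +179.506ms=4/7b
12) 3410.621ms=76/7b +179.506ms=4/7b
13) 3590.127ms=80/7b +179.506ms=4/7b
14) 3769.634ms=12b +942.408ms=3b
15) 4712.042ms=15b +314.136ms=1b
Σ=16b of 16 (191bpm 4/4) — PASS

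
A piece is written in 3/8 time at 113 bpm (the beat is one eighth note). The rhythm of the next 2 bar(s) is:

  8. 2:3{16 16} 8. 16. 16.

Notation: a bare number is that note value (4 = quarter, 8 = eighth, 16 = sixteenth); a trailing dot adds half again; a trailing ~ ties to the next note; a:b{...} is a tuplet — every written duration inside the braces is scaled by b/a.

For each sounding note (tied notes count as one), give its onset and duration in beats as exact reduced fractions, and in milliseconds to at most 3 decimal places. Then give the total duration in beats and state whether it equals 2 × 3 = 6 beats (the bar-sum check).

1) 0.0ms=0b +796.46ms=3/2b
2) 796.46ms=3/2b +398.23ms=3/4b
3) 1194.69ms=9/4b +398.23ms=3/4b
4) 1592.92ms=3b +796.46ms=3/2b
5) 2389.381ms=9/2b +398.23ms=3/4b
6) 2787.611ms=21/4b +398.23ms=3/4b
Σ=6b of 6 (113bpm 3/8) — PASS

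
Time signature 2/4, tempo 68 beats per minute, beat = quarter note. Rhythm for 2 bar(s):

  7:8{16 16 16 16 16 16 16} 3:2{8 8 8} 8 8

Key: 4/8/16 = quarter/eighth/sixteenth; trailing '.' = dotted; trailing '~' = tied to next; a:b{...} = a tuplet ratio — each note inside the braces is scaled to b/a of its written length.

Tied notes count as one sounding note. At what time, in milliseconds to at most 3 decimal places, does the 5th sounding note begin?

1. 0.0ms @ 0 + 252.101ms (2/7)
2. 252.101ms @ 2/7 + 252.101ms (2/7)
3. 504.202ms @ 4/7 + 252.101ms (2/7)
4. 756.303ms @ 6/7 + 252.101ms (2/7)
5. 1008.403ms @ 8/7 + 252.101ms (2/7)
6. 1260.504ms @ 10/7 + 252.101ms (2/7)
7. 1512.605ms @ 12/7 + 252.101ms (2/7)
8. 1764.706ms @ 2 + 294.118ms (1/3)
9. 2058.824ms @ 7/3 + 294.118ms (1/3)
10. 2352.941ms @ 8/3 + 294.118ms (1/3)
11. 2647.059ms @ 3 + 441.176ms (1/2)
12. 3088.235ms @ 7/2 + 441.176ms (1/2)

note 5 onset = 8/7b = 1008.403ms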